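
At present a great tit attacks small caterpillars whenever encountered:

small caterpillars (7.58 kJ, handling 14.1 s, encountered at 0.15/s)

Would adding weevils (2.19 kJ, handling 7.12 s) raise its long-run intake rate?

No

On small caterpillars alone, R = ΣλE/(1+Σλh) = 1.137/3.115 = 0.365 kJ/s.
Profitability of weevils: 2.19/7.12 = 0.3076 kJ/s.
0.3076 < 0.365, so adding weevils would lower the average — exclude it.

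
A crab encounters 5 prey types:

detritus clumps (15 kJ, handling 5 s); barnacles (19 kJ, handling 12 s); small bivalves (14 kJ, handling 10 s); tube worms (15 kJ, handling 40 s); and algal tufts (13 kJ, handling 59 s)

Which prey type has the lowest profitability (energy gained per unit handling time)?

algal tufts

In descending order of E/h:
detritus clumps: 15/5 = 3 kJ/s
barnacles: 19/12 = 1.58 kJ/s
small bivalves: 14/10 = 1.4 kJ/s
tube worms: 15/40 = 0.375 kJ/s
algal tufts: 13/59 = 0.22 kJ/s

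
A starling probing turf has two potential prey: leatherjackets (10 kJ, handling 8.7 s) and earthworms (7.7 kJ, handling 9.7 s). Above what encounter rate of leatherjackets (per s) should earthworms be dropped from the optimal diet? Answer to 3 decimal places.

Drop earthworms once their profitability E₂/h₂ falls below the rate achievable on leatherjackets alone: E₂/h₂ = λE₁/(1 + λh₁).
Solve for λ: λE₁h₂ = E₂(1 + λh₁) → λ(E₁h₂ − E₂h₁) = E₂ → λ = E₂/(E₁h₂ − E₂h₁).
λ = 7.7/(10×9.7 − 7.7×8.7) = 7.7/30.01 = 0.2566 per s.

0.257 per s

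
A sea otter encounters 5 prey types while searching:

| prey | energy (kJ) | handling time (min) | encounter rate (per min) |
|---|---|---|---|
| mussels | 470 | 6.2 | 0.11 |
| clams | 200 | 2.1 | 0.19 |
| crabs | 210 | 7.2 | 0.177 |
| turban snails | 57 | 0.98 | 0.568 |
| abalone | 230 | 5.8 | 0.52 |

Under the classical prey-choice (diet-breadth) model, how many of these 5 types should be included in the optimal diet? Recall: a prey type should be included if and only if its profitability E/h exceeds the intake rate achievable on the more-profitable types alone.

3

Profitabilities (E/h, kJ/min): clams 95.2, mussels 75.8, turban snails 58.2, abalone 39.7, crabs 29.2. Add prey in this order while the next type's profitability exceeds the intake rate on those already taken.
Rate on top 1: 27.16. mussels: 75.8 > 27.16 → include.
Rate on top 2: 43.1. turban snails: 58.2 > 43.1 → include.
Rate on top 3: 46.28. abalone: 39.7 < 46.28 → exclude; stop.
Optimal diet: clams, mussels, turban snails — 3 of 5 types.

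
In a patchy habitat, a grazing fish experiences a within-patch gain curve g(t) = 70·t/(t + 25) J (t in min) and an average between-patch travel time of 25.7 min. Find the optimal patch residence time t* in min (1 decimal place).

25.3 min

Maximise g(t)/(T+t): set derivative to zero → g'(t)(T+t) = g(t).
g'(t) = 70·25/(t + 25)². Setting 70·25/(t+25)² = 70t/[(t+25)(25.7+t)] gives 25(25.7+t) = t(t+25), so t² = 25×25.7 = 642.5.
t* = √642.5 = 25.35 min.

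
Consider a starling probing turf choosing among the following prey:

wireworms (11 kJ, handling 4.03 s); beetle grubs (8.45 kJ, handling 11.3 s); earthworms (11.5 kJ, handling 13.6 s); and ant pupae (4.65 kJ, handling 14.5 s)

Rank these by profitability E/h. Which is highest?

wireworms

Profitability E/h (kJ/s): wireworms = 11/4.03 = 2.73, beetle grubs = 8.45/11.3 = 0.748, earthworms = 11.5/13.6 = 0.846, ant pupae = 4.65/14.5 = 0.321.
Ranked: wireworms > earthworms > beetle grubs > ant pupae.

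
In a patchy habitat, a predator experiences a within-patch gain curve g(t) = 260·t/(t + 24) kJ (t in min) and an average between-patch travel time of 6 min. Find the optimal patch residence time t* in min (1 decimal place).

12.0 min

Optimal t* satisfies g'(t*) = g(t*)/(T + t*).
g'(t) = 260·24/(t + 24)². Setting 260·24/(t+24)² = 260t/[(t+24)(6+t)] gives 24(6+t) = t(t+24), so t² = 24×6 = 144.
t* = √144 = 12 min.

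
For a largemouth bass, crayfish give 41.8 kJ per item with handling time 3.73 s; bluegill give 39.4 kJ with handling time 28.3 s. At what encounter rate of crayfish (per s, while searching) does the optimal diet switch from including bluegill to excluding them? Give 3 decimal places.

0.038 per s

The zero-one rule: include bluegill iff E₂/h₂ > λE₁/(1+λh₁). Equality gives the switch point.
λE₁h₂ = E₂ + λE₂h₁ ⇒ λ = E₂/(E₁h₂ − E₂h₁) = 39.4/(1183 − 147) = 0.03803 per s.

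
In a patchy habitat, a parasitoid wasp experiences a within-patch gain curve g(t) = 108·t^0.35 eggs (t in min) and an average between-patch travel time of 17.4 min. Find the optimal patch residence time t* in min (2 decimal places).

9.37 min

Maximise g(t)/(T+t): set derivative to zero → g'(t)(T+t) = g(t).
g'(t) = 0.35·108·t^-0.65. Setting 0.35·108·t^-0.65 = 108·t^0.35/(17.4+t) gives 0.35(17.4+t) = t, so 0.65·t = 0.35×17.4.
t* = 0.35×17.4/0.65 = 9.369 min.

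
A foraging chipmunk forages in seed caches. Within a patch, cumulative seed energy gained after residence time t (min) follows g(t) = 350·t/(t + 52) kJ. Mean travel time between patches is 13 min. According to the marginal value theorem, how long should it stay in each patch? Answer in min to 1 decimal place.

Optimal t* satisfies g'(t*) = g(t*)/(T + t*).
g'(t) = 350·52/(t + 52)². Setting 350·52/(t+52)² = 350t/[(t+52)(13+t)] gives 52(13+t) = t(t+52), so t² = 52×13 = 676.
t* = √676 = 26 min.

26.0 min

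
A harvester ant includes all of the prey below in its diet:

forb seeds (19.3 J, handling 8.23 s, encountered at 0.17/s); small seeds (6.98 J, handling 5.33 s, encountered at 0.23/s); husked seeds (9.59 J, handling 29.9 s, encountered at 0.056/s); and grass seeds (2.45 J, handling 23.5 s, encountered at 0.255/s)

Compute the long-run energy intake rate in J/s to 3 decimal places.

0.536 J/s

Energy encountered per unit search time: 0.17×19.3 + 0.23×6.98 + 0.056×9.59 + 0.255×2.45 = 6.048 J/s.
Handling time per unit search time: 0.17×8.23 + 0.23×5.33 + 0.056×29.9 + 0.255×23.5 = 10.29.
Rate = 6.048/(1 + 10.29) = 0.5356 J/s.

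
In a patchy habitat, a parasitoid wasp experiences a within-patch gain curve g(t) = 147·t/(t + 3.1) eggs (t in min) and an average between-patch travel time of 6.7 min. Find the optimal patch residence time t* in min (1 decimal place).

Maximise g(t)/(T+t): set derivative to zero → g'(t)(T+t) = g(t).
g'(t) = 147·3.1/(t + 3.1)². Setting 147·3.1/(t+3.1)² = 147t/[(t+3.1)(6.7+t)] gives 3.1(6.7+t) = t(t+3.1), so t² = 3.1×6.7 = 20.77.
t* = √20.77 = 4.557 min.

4.6 min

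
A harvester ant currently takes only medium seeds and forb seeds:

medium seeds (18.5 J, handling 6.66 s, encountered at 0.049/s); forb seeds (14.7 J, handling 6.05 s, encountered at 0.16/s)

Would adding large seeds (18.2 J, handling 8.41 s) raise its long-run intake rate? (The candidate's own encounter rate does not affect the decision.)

Intake rate on the current diet: R = (0.049×18.5 + 0.16×14.7) / (1 + 0.049×6.66 + 0.16×6.05) = 3.258/2.294 = 1.42 J/s.
Profitability of large seeds: 18.2/8.41 = 2.164 J/s.
2.164 > 1.42, so adding large seeds raises the average — include it.

Yes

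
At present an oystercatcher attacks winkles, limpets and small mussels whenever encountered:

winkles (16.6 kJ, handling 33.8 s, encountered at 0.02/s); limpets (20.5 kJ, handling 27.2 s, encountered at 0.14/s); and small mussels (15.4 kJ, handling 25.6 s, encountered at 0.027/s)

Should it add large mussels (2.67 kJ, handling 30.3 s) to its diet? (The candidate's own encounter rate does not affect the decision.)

No

Intake rate on the current diet: R = (0.02×16.6 + 0.14×20.5 + 0.027×15.4) / (1 + 0.02×33.8 + 0.14×27.2 + 0.027×25.6) = 3.618/6.175 = 0.5859 kJ/s.
large mussels: E/h = 2.67/30.3 = 0.08812 kJ/s.
0.08812 < 0.5859, so adding large mussels would lower the average — exclude it.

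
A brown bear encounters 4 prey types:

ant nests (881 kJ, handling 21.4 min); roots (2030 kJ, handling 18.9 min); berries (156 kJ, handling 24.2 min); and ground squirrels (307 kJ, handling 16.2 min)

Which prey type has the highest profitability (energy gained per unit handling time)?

Profitability E/h (kJ/min): ant nests = 881/21.4 = 41.2, roots = 2030/18.9 = 107, berries = 156/24.2 = 6.45, ground squirrels = 307/16.2 = 19.
Ranked: roots > ant nests > ground squirrels > berries.

roots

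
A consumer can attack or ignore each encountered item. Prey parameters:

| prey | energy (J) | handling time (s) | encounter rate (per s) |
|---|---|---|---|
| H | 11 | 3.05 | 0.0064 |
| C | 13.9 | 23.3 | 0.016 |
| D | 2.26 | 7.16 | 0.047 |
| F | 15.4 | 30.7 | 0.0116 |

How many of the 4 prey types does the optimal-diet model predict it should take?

4

Rank by E/h (J/s): H 3.61, C 0.597, F 0.502, D 0.316. Include each in turn until the next type's E/h falls below the running intake rate.
Rate on top 1: 0.06905. C: 0.597 > 0.06905 → include.
Rate on top 2: 0.2103. F: 0.502 > 0.2103 → include.
Rate on top 3: 0.2696. D: 0.316 > 0.2696 → include.
Optimal diet: H, C, F, D — 4 of 4 types.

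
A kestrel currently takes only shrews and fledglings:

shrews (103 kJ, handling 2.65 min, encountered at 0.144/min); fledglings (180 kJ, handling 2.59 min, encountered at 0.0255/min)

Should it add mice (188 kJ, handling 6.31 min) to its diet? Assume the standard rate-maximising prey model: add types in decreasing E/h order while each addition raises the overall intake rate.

Yes

Intake rate on the current diet: R = (0.144×103 + 0.0255×180) / (1 + 0.144×2.65 + 0.0255×2.59) = 19.42/1.448 = 13.42 kJ/min.
Profitability of mice: 188/6.31 = 29.79 kJ/min.
29.79 > 13.42, so adding mice raises the average — include it.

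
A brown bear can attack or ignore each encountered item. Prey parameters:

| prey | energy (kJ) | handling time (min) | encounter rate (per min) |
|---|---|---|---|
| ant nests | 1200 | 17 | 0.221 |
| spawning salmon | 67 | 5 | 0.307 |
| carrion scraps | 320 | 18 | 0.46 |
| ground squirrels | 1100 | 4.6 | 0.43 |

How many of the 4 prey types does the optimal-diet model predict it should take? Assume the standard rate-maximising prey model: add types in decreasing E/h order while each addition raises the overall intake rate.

E/h in descending order: ground squirrels 239, ant nests 70.6, carrion scraps 17.8, spawning salmon 13.4 kJ/min. The optimal diet is the largest prefix of this list for which every included type satisfies E_i/h_i > R on the types above it.
Rate on top 1: 158.8. ant nests: 70.6 < 158.8 → exclude; stop.
Optimal diet: ground squirrels — 1 of 4 types.

1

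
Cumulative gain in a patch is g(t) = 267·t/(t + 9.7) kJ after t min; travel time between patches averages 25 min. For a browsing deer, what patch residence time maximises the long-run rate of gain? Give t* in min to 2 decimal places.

15.57 min

Maximise g(t)/(T+t): set derivative to zero → g'(t)(T+t) = g(t).
g'(t) = 267·9.7/(t + 9.7)². Setting 267·9.7/(t+9.7)² = 267t/[(t+9.7)(25+t)] gives 9.7(25+t) = t(t+9.7), so t² = 9.7×25 = 242.5.
t* = √242.5 = 15.57 min.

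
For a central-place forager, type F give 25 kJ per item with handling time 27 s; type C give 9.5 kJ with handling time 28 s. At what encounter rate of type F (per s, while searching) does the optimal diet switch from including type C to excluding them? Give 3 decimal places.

0.021 per s

Drop type C once their profitability E₂/h₂ falls below the rate achievable on type F alone: E₂/h₂ = λE₁/(1 + λh₁).
Solve for λ: λE₁h₂ = E₂(1 + λh₁) → λ(E₁h₂ − E₂h₁) = E₂ → λ = E₂/(E₁h₂ − E₂h₁).
λ = 9.5/(25×28 − 9.5×27) = 9.5/443.5 = 0.02142 per s.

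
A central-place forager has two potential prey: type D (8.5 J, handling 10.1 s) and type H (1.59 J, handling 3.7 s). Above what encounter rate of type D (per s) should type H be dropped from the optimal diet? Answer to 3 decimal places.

The zero-one rule: include type H iff E₂/h₂ > λE₁/(1+λh₁). Equality gives the switch point.
λE₁h₂ = E₂ + λE₂h₁ ⇒ λ = E₂/(E₁h₂ − E₂h₁) = 1.59/(31.45 − 16.06) = 0.1033 per s.

0.103 per s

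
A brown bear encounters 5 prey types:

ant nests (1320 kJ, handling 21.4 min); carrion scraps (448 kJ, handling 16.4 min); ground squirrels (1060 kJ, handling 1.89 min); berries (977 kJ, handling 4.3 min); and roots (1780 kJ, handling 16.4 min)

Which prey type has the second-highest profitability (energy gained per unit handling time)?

berries

In descending order of E/h:
ground squirrels: 1060/1.89 = 561 kJ/min
berries: 977/4.3 = 227 kJ/min
roots: 1780/16.4 = 109 kJ/min
ant nests: 1320/21.4 = 61.7 kJ/min
carrion scraps: 448/16.4 = 27.3 kJ/min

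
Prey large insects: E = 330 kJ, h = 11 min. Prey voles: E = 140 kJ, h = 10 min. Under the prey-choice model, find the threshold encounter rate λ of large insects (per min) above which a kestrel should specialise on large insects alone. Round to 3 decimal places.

0.080 per min

Drop voles once their profitability E₂/h₂ falls below the rate achievable on large insects alone: E₂/h₂ = λE₁/(1 + λh₁).
Solve for λ: λE₁h₂ = E₂(1 + λh₁) → λ(E₁h₂ − E₂h₁) = E₂ → λ = E₂/(E₁h₂ − E₂h₁).
λ = 140/(330×10 − 140×11) = 140/1760 = 0.07955 per min.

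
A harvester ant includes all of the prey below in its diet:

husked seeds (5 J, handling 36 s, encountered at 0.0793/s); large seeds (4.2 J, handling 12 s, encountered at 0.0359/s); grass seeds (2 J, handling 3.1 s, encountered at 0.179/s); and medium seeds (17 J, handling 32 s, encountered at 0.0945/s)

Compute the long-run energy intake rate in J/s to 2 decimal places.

R = Σλ_iE_i / (1 + Σλ_ih_i)
Numerator: 0.0793×5 + 0.0359×4.2 + 0.179×2 + 0.0945×17 = 2.512
Denominator: 1 + 0.0793×36 + 0.0359×12 + 0.179×3.1 + 0.0945×32 = 7.864
R = 2.512/7.864 = 0.3194 J/s

0.32 J/s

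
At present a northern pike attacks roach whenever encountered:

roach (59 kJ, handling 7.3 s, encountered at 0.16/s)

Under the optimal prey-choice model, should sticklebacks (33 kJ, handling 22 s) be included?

On roach alone, R = ΣλE/(1+Σλh) = 9.44/2.168 = 4.354 kJ/s.
sticklebacks: E/h = 33/22 = 1.5 kJ/s.
1.5 < 4.354, so adding sticklebacks would lower the average — exclude it.

No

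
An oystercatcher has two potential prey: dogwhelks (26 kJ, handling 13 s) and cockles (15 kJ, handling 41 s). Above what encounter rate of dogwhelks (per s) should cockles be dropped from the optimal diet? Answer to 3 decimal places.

At the threshold, the rate on dogwhelks alone equals the profitability of cockles: λ·26/(1 + λ·13) = 15/41 = 0.3659.
Rearranging, λ(26 − 0.3659×13) = 0.3659, so λ = 0.3659/21.24 = 0.01722 per s.

0.017 per s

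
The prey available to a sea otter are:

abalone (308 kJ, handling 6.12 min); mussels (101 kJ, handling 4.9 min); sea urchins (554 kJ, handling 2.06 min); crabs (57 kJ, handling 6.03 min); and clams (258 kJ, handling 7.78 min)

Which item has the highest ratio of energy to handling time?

sea urchins

Profitability E/h (kJ/min): abalone = 308/6.12 = 50.3, mussels = 101/4.9 = 20.6, sea urchins = 554/2.06 = 269, crabs = 57/6.03 = 9.45, clams = 258/7.78 = 33.2.
Ranked: sea urchins > abalone > clams > mussels > crabs.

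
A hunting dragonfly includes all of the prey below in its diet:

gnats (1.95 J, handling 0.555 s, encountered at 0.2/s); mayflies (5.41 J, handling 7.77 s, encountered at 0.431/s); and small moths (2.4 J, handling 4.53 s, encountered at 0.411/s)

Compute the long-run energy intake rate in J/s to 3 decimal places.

R = Σλ_iE_i / (1 + Σλ_ih_i)
Numerator: 0.2×1.95 + 0.431×5.41 + 0.411×2.4 = 3.708
Denominator: 1 + 0.2×0.555 + 0.431×7.77 + 0.411×4.53 = 6.322
R = 3.708/6.322 = 0.5866 J/s

0.587 J/s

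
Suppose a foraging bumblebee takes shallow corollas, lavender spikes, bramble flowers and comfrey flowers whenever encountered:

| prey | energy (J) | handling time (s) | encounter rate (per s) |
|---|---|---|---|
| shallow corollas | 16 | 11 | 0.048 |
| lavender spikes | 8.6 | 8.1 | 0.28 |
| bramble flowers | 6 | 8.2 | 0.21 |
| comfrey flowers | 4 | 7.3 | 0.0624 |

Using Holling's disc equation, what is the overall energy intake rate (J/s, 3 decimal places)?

0.784 J/s

R = Σλ_iE_i / (1 + Σλ_ih_i)
Numerator: 0.048×16 + 0.28×8.6 + 0.21×6 + 0.0624×4 = 4.686
Denominator: 1 + 0.048×11 + 0.28×8.1 + 0.21×8.2 + 0.0624×7.3 = 5.974
R = 4.686/5.974 = 0.7844 J/s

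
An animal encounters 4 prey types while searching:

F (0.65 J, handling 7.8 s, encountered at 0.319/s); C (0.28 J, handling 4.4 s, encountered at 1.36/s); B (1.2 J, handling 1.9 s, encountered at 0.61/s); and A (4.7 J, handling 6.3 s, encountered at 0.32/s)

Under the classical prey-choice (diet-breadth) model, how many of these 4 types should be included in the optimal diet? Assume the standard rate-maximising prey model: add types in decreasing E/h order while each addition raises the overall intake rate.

Profitabilities (E/h, J/s): A 0.746, B 0.632, F 0.0833, C 0.0636. Add prey in this order while the next type's profitability exceeds the intake rate on those already taken.
Rate on top 1: 0.4987. B: 0.632 > 0.4987 → include.
Rate on top 2: 0.5356. F: 0.0833 < 0.5356 → exclude; stop.
Optimal diet: A, B — 2 of 4 types.

2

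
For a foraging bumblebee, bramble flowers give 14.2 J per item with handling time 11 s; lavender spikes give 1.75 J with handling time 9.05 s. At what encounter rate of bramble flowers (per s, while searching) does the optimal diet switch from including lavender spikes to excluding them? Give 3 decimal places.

At the threshold, the rate on bramble flowers alone equals the profitability of lavender spikes: λ·14.2/(1 + λ·11) = 1.75/9.05 = 0.1934.
Rearranging, λ(14.2 − 0.1934×11) = 0.1934, so λ = 0.1934/12.07 = 0.01602 per s.

0.016 per s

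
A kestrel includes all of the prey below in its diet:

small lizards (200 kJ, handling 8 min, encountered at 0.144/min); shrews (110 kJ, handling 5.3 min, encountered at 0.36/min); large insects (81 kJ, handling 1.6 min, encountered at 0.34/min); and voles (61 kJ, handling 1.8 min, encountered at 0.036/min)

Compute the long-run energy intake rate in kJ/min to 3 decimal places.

21.020 kJ/min

R = Σλ_iE_i / (1 + Σλ_ih_i)
Numerator: 0.144×200 + 0.36×110 + 0.34×81 + 0.036×61 = 98.14
Denominator: 1 + 0.144×8 + 0.36×5.3 + 0.34×1.6 + 0.036×1.8 = 4.669
R = 98.14/4.669 = 21.02 kJ/min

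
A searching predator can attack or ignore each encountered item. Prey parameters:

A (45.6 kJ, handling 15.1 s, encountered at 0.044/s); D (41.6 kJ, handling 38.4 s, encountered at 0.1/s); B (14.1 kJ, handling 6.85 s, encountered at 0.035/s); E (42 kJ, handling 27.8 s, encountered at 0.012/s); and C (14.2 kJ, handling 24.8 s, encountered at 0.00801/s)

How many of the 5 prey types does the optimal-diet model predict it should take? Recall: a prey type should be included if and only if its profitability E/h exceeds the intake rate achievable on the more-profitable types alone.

E/h in descending order: A 3.02, B 2.06, E 1.51, D 1.08, C 0.573 kJ/s. The optimal diet is the largest prefix of this list for which every included type satisfies E_i/h_i > R on the types above it.
Rate on top 1: 1.205. B: 2.06 > 1.205 → include.
Rate on top 2: 1.313. E: 1.51 > 1.313 → include.
Rate on top 3: 1.342. D: 1.08 < 1.342 → exclude; stop.
Optimal diet: A, B, E — 3 of 5 types.

3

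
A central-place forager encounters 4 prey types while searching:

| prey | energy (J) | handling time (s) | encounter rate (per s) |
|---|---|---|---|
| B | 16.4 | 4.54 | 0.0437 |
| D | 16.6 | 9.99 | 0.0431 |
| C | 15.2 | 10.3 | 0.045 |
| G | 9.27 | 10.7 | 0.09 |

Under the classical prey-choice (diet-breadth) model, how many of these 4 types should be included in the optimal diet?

3

Rank by E/h (J/s): B 3.61, D 1.66, C 1.48, G 0.866. Include each in turn until the next type's E/h falls below the running intake rate.
Rate on top 1: 0.598. D: 1.66 > 0.598 → include.
Rate on top 2: 0.8792. C: 1.48 > 0.8792 → include.
Rate on top 3: 1.011. G: 0.866 < 1.011 → exclude; stop.
Optimal diet: B, D, C — 3 of 4 types.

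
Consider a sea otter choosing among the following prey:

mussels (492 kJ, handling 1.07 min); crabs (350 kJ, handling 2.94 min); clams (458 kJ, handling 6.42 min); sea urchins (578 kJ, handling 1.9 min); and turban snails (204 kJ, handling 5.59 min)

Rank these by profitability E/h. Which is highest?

In descending order of E/h:
mussels: 492/1.07 = 460 kJ/min
sea urchins: 578/1.9 = 304 kJ/min
crabs: 350/2.94 = 119 kJ/min
clams: 458/6.42 = 71.3 kJ/min
turban snails: 204/5.59 = 36.5 kJ/min

mussels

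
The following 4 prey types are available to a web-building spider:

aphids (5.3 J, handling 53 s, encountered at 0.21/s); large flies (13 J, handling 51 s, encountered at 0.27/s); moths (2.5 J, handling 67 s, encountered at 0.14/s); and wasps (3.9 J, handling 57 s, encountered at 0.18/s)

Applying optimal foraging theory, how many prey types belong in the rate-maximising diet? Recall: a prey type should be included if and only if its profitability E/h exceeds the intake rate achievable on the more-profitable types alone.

1

Rank by E/h (J/s): large flies 0.255, aphids 0.1, wasps 0.0684, moths 0.0373. Include each in turn until the next type's E/h falls below the running intake rate.
Rate on top 1: 0.2376. aphids: 0.1 < 0.2376 → exclude; stop.
Optimal diet: large flies — 1 of 4 types.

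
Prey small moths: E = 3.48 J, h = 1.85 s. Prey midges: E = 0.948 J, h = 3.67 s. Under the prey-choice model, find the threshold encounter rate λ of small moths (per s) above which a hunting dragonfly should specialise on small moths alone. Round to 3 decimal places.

The zero-one rule: include midges iff E₂/h₂ > λE₁/(1+λh₁). Equality gives the switch point.
λE₁h₂ = E₂ + λE₂h₁ ⇒ λ = E₂/(E₁h₂ − E₂h₁) = 0.948/(12.77 − 1.754) = 0.08604 per s.

0.086 per s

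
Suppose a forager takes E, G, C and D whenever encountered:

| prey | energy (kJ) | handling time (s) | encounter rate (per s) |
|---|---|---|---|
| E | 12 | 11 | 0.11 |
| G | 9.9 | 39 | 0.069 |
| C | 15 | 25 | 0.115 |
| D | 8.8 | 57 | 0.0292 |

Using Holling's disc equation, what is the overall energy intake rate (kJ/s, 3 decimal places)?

R = (0.11×12 + 0.069×9.9 + 0.115×15 + 0.0292×8.8) / (1 + 0.11×11 + 0.069×39 + 0.115×25 + 0.0292×57) = 3.985/9.44 = 0.4221 kJ/s.

0.422 kJ/s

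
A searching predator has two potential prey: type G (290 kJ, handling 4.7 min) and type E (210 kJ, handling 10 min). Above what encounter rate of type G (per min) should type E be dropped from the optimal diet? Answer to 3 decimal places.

At the threshold, the rate on type G alone equals the profitability of type E: λ·290/(1 + λ·4.7) = 210/10 = 21.
Rearranging, λ(290 − 21×4.7) = 21, so λ = 21/191.3 = 0.1098 per min.

0.110 per min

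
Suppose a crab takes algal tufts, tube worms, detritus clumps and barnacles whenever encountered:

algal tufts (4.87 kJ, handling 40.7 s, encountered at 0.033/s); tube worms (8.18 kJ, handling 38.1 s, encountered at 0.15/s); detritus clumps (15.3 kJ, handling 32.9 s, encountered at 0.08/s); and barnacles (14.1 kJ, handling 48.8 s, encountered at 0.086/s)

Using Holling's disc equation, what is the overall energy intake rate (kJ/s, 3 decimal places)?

R = (0.033×4.87 + 0.15×8.18 + 0.08×15.3 + 0.086×14.1) / (1 + 0.033×40.7 + 0.15×38.1 + 0.08×32.9 + 0.086×48.8) = 3.824/14.89 = 0.2569 kJ/s.

0.257 kJ/s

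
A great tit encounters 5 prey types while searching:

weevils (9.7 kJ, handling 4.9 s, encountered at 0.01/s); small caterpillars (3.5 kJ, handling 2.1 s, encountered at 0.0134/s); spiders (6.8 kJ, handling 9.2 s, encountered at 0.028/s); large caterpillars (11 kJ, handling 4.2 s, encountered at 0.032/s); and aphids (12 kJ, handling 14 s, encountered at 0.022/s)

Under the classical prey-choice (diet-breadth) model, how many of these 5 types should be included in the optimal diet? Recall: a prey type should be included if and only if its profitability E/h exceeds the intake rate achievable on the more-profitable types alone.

5

Rank by E/h (kJ/s): large caterpillars 2.62, weevils 1.98, small caterpillars 1.67, aphids 0.857, spiders 0.739. Include each in turn until the next type's E/h falls below the running intake rate.
Rate on top 1: 0.3103. weevils: 1.98 > 0.3103 → include.
Rate on top 2: 0.3794. small caterpillars: 1.67 > 0.3794 → include.
Rate on top 3: 0.4093. aphids: 0.857 > 0.4093 → include.
Rate on top 4: 0.5001. spiders: 0.739 > 0.5001 → include.
Optimal diet: large caterpillars, weevils, small caterpillars, aphids, spiders — 5 of 5 types.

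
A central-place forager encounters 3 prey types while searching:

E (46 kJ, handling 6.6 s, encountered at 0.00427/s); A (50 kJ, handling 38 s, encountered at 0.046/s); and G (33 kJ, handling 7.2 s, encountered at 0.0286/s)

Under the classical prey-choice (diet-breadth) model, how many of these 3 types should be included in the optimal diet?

3

Rank by E/h (kJ/s): E 6.97, G 4.58, A 1.32. Include each in turn until the next type's E/h falls below the running intake rate.
Rate on top 1: 0.191. G: 4.58 > 0.191 → include.
Rate on top 2: 0.9239. A: 1.32 > 0.9239 → include.
Optimal diet: E, G, A — 3 of 3 types.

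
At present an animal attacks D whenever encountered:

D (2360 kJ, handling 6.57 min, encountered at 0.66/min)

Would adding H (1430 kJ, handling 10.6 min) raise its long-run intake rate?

No

Intake rate on the current diet: R = (0.66×2360) / (1 + 0.66×6.57) = 1558/5.336 = 291.9 kJ/min.
Profitability of H: 1430/10.6 = 134.9 kJ/min.
Since 134.9 < R, time spent handling H is better spent searching.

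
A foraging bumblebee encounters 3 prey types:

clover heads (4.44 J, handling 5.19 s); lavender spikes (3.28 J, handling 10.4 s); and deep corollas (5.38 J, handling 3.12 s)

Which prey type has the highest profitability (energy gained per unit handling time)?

In descending order of E/h:
deep corollas: 5.38/3.12 = 1.72 J/s
clover heads: 4.44/5.19 = 0.855 J/s
lavender spikes: 3.28/10.4 = 0.315 J/s

deep corollas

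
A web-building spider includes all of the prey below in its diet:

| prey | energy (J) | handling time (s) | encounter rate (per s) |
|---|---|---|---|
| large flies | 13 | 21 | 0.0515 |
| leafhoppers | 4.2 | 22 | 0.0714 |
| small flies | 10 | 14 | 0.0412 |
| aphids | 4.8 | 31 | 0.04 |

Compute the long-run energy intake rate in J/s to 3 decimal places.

Energy encountered per unit search time: 0.0515×13 + 0.0714×4.2 + 0.0412×10 + 0.04×4.8 = 1.573 J/s.
Handling time per unit search time: 0.0515×21 + 0.0714×22 + 0.0412×14 + 0.04×31 = 4.469.
Rate = 1.573/(1 + 4.469) = 0.2877 J/s.

0.288 J/s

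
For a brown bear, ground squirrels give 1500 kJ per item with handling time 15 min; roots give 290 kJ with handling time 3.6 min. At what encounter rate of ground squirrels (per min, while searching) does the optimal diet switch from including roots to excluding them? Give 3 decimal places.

The zero-one rule: include roots iff E₂/h₂ > λE₁/(1+λh₁). Equality gives the switch point.
λE₁h₂ = E₂ + λE₂h₁ ⇒ λ = E₂/(E₁h₂ − E₂h₁) = 290/(5400 − 4350) = 0.2762 per min.

0.276 per min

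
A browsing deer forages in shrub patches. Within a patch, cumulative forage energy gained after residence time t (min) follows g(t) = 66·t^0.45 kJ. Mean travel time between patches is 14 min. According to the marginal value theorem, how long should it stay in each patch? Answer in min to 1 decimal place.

By the marginal value theorem, leave when the instantaneous gain rate g'(t) equals the habitat-wide average g(t)/(T + t).
g'(t) = 0.45·66·t^-0.55. Setting 0.45·66·t^-0.55 = 66·t^0.45/(14+t) gives 0.45(14+t) = t, so 0.55·t = 0.45×14.
t* = 0.45×14/0.55 = 11.45 min.

11.5 min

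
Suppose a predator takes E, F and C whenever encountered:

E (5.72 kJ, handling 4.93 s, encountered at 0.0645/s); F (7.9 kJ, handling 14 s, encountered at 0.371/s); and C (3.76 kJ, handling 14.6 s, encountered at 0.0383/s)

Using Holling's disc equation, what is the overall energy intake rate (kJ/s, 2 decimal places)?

Energy encountered per unit search time: 0.0645×5.72 + 0.371×7.9 + 0.0383×3.76 = 3.444 kJ/s.
Handling time per unit search time: 0.0645×4.93 + 0.371×14 + 0.0383×14.6 = 6.071.
Rate = 3.444/(1 + 6.071) = 0.487 kJ/s.

0.49 kJ/s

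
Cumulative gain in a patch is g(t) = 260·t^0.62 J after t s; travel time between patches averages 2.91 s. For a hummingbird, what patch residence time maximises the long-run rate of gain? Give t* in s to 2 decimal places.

By the marginal value theorem, leave when the instantaneous gain rate g'(t) equals the habitat-wide average g(t)/(T + t).
g'(t) = 0.62·260·t^-0.38. Setting 0.62·260·t^-0.38 = 260·t^0.62/(2.91+t) gives 0.62(2.91+t) = t, so 0.38·t = 0.62×2.91.
t* = 0.62×2.91/0.38 = 4.748 s.

4.75 s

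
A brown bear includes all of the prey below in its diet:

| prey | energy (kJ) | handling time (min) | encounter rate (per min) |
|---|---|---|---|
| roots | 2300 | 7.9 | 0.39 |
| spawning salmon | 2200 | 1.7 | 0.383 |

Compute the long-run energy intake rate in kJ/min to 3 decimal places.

R = (0.39×2300 + 0.383×2200) / (1 + 0.39×7.9 + 0.383×1.7) = 1740/4.732 = 367.6 kJ/min.

367.617 kJ/min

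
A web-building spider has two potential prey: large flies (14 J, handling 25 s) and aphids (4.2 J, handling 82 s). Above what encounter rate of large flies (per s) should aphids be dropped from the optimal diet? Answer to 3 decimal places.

Drop aphids once their profitability E₂/h₂ falls below the rate achievable on large flies alone: E₂/h₂ = λE₁/(1 + λh₁).
Solve for λ: λE₁h₂ = E₂(1 + λh₁) → λ(E₁h₂ − E₂h₁) = E₂ → λ = E₂/(E₁h₂ − E₂h₁).
λ = 4.2/(14×82 − 4.2×25) = 4.2/1043 = 0.004027 per s.

0.004 per s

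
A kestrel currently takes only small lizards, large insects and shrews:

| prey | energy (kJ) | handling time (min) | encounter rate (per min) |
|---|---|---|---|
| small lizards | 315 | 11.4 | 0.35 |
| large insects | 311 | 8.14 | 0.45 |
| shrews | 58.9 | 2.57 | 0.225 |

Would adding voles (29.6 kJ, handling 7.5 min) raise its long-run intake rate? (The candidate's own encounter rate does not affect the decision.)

Intake rate on the current diet: R = (0.35×315 + 0.45×311 + 0.225×58.9) / (1 + 0.35×11.4 + 0.45×8.14 + 0.225×2.57) = 263.5/9.231 = 28.54 kJ/min.
Profitability of voles: 29.6/7.5 = 3.947 kJ/min.
Since 3.947 < R, time spent handling voles is better spent searching.

No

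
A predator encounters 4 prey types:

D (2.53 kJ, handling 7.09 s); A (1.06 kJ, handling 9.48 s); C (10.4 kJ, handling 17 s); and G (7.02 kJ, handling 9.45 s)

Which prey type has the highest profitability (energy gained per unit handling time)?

G

Profitability E/h (kJ/s): D = 2.53/7.09 = 0.357, A = 1.06/9.48 = 0.112, C = 10.4/17 = 0.612, G = 7.02/9.45 = 0.743.
Ranked: G > C > D > A.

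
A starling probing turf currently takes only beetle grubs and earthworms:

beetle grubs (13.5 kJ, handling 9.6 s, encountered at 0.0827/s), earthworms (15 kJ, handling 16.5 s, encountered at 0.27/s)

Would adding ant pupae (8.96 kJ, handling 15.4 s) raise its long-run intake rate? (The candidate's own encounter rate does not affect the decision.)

No

Intake rate on the current diet: R = (0.0827×13.5 + 0.27×15) / (1 + 0.0827×9.6 + 0.27×16.5) = 5.166/6.249 = 0.8268 kJ/s.
ant pupae: E/h = 8.96/15.4 = 0.5818 kJ/s.
0.5818 < 0.8268, so adding ant pupae would lower the average — exclude it.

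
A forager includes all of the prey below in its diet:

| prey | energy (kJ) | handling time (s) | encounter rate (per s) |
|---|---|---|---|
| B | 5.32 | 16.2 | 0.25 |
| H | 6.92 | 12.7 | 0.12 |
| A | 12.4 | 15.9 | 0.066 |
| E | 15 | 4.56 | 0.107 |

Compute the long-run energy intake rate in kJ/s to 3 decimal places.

R = (0.25×5.32 + 0.12×6.92 + 0.066×12.4 + 0.107×15) / (1 + 0.25×16.2 + 0.12×12.7 + 0.066×15.9 + 0.107×4.56) = 4.584/8.111 = 0.5651 kJ/s.

0.565 kJ/s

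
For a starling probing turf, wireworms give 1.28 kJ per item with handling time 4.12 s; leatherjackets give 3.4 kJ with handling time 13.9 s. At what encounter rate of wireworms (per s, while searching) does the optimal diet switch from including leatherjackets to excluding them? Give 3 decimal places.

0.899 per s

At the threshold, the rate on wireworms alone equals the profitability of leatherjackets: λ·1.28/(1 + λ·4.12) = 3.4/13.9 = 0.2446.
Rearranging, λ(1.28 − 0.2446×4.12) = 0.2446, so λ = 0.2446/0.2722 = 0.8985 per s.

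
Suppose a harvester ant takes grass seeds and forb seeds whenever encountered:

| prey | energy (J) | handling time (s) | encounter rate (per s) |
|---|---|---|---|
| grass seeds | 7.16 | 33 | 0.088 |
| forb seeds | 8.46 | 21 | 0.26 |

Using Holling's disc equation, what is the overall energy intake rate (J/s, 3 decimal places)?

Energy encountered per unit search time: 0.088×7.16 + 0.26×8.46 = 2.83 J/s.
Handling time per unit search time: 0.088×33 + 0.26×21 = 8.364.
Rate = 2.83/(1 + 8.364) = 0.3022 J/s.

0.302 J/s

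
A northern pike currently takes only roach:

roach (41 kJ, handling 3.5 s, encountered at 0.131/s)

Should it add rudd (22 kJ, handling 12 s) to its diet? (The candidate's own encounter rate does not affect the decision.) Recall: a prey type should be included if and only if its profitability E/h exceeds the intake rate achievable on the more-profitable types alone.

No

Intake rate on the current diet: R = (0.131×41) / (1 + 0.131×3.5) = 5.371/1.458 = 3.683 kJ/s.
Profitability of rudd: 22/12 = 1.833 kJ/s.
Since 1.833 < R, time spent handling rudd is better spent searching.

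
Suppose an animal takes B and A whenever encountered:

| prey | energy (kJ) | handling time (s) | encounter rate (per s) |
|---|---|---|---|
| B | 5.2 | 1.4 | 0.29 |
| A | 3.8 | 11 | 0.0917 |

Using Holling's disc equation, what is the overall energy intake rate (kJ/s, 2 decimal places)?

R = (0.29×5.2 + 0.0917×3.8) / (1 + 0.29×1.4 + 0.0917×11) = 1.856/2.415 = 0.7688 kJ/s.

0.77 kJ/s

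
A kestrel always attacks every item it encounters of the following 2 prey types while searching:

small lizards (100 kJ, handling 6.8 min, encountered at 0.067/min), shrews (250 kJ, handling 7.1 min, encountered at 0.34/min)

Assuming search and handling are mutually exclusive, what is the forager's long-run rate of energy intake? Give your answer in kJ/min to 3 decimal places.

23.698 kJ/min

R = Σλ_iE_i / (1 + Σλ_ih_i)
Numerator: 0.067×100 + 0.34×250 = 91.7
Denominator: 1 + 0.067×6.8 + 0.34×7.1 = 3.87
R = 91.7/3.87 = 23.7 kJ/min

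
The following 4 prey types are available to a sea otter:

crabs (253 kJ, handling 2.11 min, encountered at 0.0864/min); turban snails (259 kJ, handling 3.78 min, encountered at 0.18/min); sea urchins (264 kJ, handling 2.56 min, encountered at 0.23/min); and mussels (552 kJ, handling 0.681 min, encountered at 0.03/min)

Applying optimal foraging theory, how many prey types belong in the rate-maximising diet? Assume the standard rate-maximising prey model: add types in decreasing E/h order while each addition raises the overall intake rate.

Profitabilities (E/h, kJ/min): mussels 811, crabs 120, sea urchins 103, turban snails 68.5. Add prey in this order while the next type's profitability exceeds the intake rate on those already taken.
Rate on top 1: 16.23. crabs: 120 > 16.23 → include.
Rate on top 2: 31.94. sea urchins: 103 > 31.94 → include.
Rate on top 3: 55.34. turban snails: 68.5 > 55.34 → include.
Optimal diet: mussels, crabs, sea urchins, turban snails — 4 of 4 types.

4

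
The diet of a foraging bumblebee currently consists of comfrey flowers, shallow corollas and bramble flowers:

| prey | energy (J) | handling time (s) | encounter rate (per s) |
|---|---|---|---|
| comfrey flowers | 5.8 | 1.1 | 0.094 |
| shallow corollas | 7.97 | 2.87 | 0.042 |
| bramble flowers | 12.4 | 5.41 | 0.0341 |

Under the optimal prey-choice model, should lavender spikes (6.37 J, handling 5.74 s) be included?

Yes

Current rate: (0.094×5.8 + 0.042×7.97 + 0.0341×12.4)/(1 + 0.094×1.1 + 0.042×2.87 + 0.0341×5.41) = 0.925 J/s.
Profitability of lavender spikes: 6.37/5.74 = 1.11 J/s.
Since 1.11 > R, including lavender spikes increases the long-run rate.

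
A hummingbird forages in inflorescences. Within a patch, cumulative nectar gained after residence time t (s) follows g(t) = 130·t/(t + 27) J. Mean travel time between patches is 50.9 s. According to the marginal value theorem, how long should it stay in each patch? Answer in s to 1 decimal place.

By the marginal value theorem, leave when the instantaneous gain rate g'(t) equals the habitat-wide average g(t)/(T + t).
g'(t) = 130·27/(t + 27)². Setting 130·27/(t+27)² = 130t/[(t+27)(50.9+t)] gives 27(50.9+t) = t(t+27), so t² = 27×50.9 = 1374.
t* = √1374 = 37.07 s.

37.1 s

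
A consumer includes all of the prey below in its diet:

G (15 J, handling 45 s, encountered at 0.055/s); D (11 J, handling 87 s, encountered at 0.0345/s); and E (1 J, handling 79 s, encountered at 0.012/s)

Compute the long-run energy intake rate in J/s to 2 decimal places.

R = Σλ_iE_i / (1 + Σλ_ih_i)
Numerator: 0.055×15 + 0.0345×11 + 0.012×1 = 1.216
Denominator: 1 + 0.055×45 + 0.0345×87 + 0.012×79 = 7.425
R = 1.216/7.425 = 0.1638 J/s

0.16 J/s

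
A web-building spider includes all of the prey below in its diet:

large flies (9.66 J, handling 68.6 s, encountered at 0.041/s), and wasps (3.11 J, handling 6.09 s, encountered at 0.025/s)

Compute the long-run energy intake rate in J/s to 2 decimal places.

0.12 J/s

Energy encountered per unit search time: 0.041×9.66 + 0.025×3.11 = 0.4738 J/s.
Handling time per unit search time: 0.041×68.6 + 0.025×6.09 = 2.965.
Rate = 0.4738/(1 + 2.965) = 0.1195 J/s.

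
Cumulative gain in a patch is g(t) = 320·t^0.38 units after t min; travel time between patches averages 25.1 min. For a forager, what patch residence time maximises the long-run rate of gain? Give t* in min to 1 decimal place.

By the marginal value theorem, leave when the instantaneous gain rate g'(t) equals the habitat-wide average g(t)/(T + t).
g'(t) = 0.38·320·t^-0.62. Setting 0.38·320·t^-0.62 = 320·t^0.38/(25.1+t) gives 0.38(25.1+t) = t, so 0.62·t = 0.38×25.1.
t* = 0.38×25.1/0.62 = 15.38 min.

15.4 min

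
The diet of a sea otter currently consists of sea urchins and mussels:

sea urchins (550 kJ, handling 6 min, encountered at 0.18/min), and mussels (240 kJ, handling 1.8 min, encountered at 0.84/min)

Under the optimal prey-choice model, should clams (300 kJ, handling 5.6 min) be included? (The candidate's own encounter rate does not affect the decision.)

No

Intake rate on the current diet: R = (0.18×550 + 0.84×240) / (1 + 0.18×6 + 0.84×1.8) = 300.6/3.592 = 83.69 kJ/min.
clams: E/h = 300/5.6 = 53.57 kJ/min.
53.57 < 83.69, so adding clams would lower the average — exclude it.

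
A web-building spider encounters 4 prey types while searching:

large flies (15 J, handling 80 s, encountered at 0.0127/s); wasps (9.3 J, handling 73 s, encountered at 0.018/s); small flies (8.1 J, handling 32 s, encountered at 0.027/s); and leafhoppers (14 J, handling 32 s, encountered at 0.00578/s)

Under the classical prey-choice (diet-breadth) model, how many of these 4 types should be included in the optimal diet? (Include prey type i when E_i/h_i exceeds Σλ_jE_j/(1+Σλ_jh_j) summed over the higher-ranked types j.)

Rank by E/h (J/s): leafhoppers 0.438, small flies 0.253, large flies 0.188, wasps 0.127. Include each in turn until the next type's E/h falls below the running intake rate.
Rate on top 1: 0.06829. small flies: 0.253 > 0.06829 → include.
Rate on top 2: 0.1462. large flies: 0.188 > 0.1462 → include.
Rate on top 3: 0.1599. wasps: 0.127 < 0.1599 → exclude; stop.
Optimal diet: leafhoppers, small flies, large flies — 3 of 4 types.

3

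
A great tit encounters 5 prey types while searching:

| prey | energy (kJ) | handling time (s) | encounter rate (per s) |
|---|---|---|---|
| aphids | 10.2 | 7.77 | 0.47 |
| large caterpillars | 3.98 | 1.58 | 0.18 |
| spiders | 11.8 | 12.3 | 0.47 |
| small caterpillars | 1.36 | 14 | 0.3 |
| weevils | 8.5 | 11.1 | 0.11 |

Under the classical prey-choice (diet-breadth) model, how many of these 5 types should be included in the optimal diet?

Rank by E/h (kJ/s): large caterpillars 2.52, aphids 1.31, spiders 0.959, weevils 0.766, small caterpillars 0.0971. Include each in turn until the next type's E/h falls below the running intake rate.
Rate on top 1: 0.5578. aphids: 1.31 > 0.5578 → include.
Rate on top 2: 1.116. spiders: 0.959 < 1.116 → exclude; stop.
Optimal diet: large caterpillars, aphids — 2 of 5 types.

2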